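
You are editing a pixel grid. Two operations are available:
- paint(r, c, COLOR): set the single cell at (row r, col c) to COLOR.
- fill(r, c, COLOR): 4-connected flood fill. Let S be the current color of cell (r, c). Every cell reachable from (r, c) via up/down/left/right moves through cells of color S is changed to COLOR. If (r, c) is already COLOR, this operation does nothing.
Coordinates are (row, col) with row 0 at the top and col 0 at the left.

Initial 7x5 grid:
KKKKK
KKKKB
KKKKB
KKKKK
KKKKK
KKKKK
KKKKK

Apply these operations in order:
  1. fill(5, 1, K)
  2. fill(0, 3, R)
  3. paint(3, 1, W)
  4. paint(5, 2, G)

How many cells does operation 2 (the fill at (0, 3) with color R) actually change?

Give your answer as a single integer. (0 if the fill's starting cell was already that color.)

After op 1 fill(5,1,K) [0 cells changed]:
KKKKK
KKKKB
KKKKB
KKKKK
KKKKK
KKKKK
KKKKK
After op 2 fill(0,3,R) [33 cells changed]:
RRRRR
RRRRB
RRRRB
RRRRR
RRRRR
RRRRR
RRRRR

Answer: 33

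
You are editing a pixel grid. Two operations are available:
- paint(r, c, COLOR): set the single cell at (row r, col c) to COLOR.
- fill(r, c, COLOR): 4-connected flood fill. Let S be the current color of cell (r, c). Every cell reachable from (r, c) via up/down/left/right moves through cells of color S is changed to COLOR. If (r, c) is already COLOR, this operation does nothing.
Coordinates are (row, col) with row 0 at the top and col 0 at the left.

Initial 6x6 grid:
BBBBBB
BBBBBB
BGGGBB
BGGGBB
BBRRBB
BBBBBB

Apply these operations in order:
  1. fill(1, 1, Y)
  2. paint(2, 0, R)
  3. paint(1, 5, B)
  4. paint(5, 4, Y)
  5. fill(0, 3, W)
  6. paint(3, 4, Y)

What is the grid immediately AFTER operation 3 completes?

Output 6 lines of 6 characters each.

Answer: YYYYYY
YYYYYB
RGGGYY
YGGGYY
YYRRYY
YYYYYY

Derivation:
After op 1 fill(1,1,Y) [28 cells changed]:
YYYYYY
YYYYYY
YGGGYY
YGGGYY
YYRRYY
YYYYYY
After op 2 paint(2,0,R):
YYYYYY
YYYYYY
RGGGYY
YGGGYY
YYRRYY
YYYYYY
After op 3 paint(1,5,B):
YYYYYY
YYYYYB
RGGGYY
YGGGYY
YYRRYY
YYYYYY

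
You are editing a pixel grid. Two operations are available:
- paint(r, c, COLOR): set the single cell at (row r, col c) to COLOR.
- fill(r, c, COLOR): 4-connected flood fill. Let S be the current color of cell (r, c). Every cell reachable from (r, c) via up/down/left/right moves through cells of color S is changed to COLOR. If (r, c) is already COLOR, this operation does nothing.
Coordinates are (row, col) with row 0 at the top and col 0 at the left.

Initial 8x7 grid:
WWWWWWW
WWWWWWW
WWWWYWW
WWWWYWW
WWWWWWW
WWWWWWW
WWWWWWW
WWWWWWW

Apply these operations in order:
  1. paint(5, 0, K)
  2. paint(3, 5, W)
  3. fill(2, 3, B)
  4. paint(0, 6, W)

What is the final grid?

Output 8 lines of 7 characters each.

Answer: BBBBBBW
BBBBBBB
BBBBYBB
BBBBYBB
BBBBBBB
KBBBBBB
BBBBBBB
BBBBBBB

Derivation:
After op 1 paint(5,0,K):
WWWWWWW
WWWWWWW
WWWWYWW
WWWWYWW
WWWWWWW
KWWWWWW
WWWWWWW
WWWWWWW
After op 2 paint(3,5,W):
WWWWWWW
WWWWWWW
WWWWYWW
WWWWYWW
WWWWWWW
KWWWWWW
WWWWWWW
WWWWWWW
After op 3 fill(2,3,B) [53 cells changed]:
BBBBBBB
BBBBBBB
BBBBYBB
BBBBYBB
BBBBBBB
KBBBBBB
BBBBBBB
BBBBBBB
After op 4 paint(0,6,W):
BBBBBBW
BBBBBBB
BBBBYBB
BBBBYBB
BBBBBBB
KBBBBBB
BBBBBBB
BBBBBBB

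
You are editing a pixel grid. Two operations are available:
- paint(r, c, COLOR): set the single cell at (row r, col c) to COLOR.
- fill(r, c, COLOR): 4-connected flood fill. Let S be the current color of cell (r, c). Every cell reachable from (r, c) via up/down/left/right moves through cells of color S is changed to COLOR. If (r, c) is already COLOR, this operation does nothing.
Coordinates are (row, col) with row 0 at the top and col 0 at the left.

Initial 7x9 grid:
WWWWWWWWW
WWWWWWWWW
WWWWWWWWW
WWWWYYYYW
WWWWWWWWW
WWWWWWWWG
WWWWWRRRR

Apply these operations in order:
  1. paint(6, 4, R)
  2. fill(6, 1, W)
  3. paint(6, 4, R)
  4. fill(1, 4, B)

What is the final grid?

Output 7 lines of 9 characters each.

Answer: BBBBBBBBB
BBBBBBBBB
BBBBBBBBB
BBBBYYYYB
BBBBBBBBB
BBBBBBBBG
BBBBRRRRR

Derivation:
After op 1 paint(6,4,R):
WWWWWWWWW
WWWWWWWWW
WWWWWWWWW
WWWWYYYYW
WWWWWWWWW
WWWWWWWWG
WWWWRRRRR
After op 2 fill(6,1,W) [0 cells changed]:
WWWWWWWWW
WWWWWWWWW
WWWWWWWWW
WWWWYYYYW
WWWWWWWWW
WWWWWWWWG
WWWWRRRRR
After op 3 paint(6,4,R):
WWWWWWWWW
WWWWWWWWW
WWWWWWWWW
WWWWYYYYW
WWWWWWWWW
WWWWWWWWG
WWWWRRRRR
After op 4 fill(1,4,B) [53 cells changed]:
BBBBBBBBB
BBBBBBBBB
BBBBBBBBB
BBBBYYYYB
BBBBBBBBB
BBBBBBBBG
BBBBRRRRR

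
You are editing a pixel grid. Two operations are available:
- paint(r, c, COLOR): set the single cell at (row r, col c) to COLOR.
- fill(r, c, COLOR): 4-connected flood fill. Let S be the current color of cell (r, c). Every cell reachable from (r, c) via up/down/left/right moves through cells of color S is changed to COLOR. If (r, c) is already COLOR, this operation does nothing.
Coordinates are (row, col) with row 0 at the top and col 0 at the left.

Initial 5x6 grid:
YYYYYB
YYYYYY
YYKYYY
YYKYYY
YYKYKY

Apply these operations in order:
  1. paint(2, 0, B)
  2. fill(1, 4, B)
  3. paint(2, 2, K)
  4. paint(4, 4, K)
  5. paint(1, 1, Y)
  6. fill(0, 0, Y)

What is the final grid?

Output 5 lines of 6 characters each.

After op 1 paint(2,0,B):
YYYYYB
YYYYYY
BYKYYY
YYKYYY
YYKYKY
After op 2 fill(1,4,B) [24 cells changed]:
BBBBBB
BBBBBB
BBKBBB
BBKBBB
BBKBKB
After op 3 paint(2,2,K):
BBBBBB
BBBBBB
BBKBBB
BBKBBB
BBKBKB
After op 4 paint(4,4,K):
BBBBBB
BBBBBB
BBKBBB
BBKBBB
BBKBKB
After op 5 paint(1,1,Y):
BBBBBB
BYBBBB
BBKBBB
BBKBBB
BBKBKB
After op 6 fill(0,0,Y) [25 cells changed]:
YYYYYY
YYYYYY
YYKYYY
YYKYYY
YYKYKY

Answer: YYYYYY
YYYYYY
YYKYYY
YYKYYY
YYKYKY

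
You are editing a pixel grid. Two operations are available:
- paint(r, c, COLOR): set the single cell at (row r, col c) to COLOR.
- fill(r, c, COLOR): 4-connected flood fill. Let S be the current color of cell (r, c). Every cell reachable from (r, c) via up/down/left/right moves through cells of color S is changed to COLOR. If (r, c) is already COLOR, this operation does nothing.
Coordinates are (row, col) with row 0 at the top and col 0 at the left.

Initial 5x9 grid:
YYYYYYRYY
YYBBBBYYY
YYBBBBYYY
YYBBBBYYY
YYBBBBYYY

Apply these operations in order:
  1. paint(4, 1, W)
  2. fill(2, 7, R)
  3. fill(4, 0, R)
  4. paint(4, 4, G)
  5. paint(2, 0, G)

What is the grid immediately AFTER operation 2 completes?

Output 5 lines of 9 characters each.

After op 1 paint(4,1,W):
YYYYYYRYY
YYBBBBYYY
YYBBBBYYY
YYBBBBYYY
YWBBBBYYY
After op 2 fill(2,7,R) [14 cells changed]:
YYYYYYRRR
YYBBBBRRR
YYBBBBRRR
YYBBBBRRR
YWBBBBRRR

Answer: YYYYYYRRR
YYBBBBRRR
YYBBBBRRR
YYBBBBRRR
YWBBBBRRR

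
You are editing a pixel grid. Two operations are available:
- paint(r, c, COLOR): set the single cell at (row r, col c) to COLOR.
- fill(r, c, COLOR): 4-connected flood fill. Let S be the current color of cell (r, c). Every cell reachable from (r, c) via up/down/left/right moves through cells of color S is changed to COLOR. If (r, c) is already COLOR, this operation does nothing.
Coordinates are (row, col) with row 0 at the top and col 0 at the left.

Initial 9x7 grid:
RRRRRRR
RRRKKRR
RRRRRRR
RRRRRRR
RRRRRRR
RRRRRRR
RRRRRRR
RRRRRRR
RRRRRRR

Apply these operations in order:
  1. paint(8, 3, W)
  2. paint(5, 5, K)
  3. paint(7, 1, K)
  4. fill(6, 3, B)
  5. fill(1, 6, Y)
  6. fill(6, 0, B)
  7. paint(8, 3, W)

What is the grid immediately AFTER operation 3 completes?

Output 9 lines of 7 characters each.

Answer: RRRRRRR
RRRKKRR
RRRRRRR
RRRRRRR
RRRRRRR
RRRRRKR
RRRRRRR
RKRRRRR
RRRWRRR

Derivation:
After op 1 paint(8,3,W):
RRRRRRR
RRRKKRR
RRRRRRR
RRRRRRR
RRRRRRR
RRRRRRR
RRRRRRR
RRRRRRR
RRRWRRR
After op 2 paint(5,5,K):
RRRRRRR
RRRKKRR
RRRRRRR
RRRRRRR
RRRRRRR
RRRRRKR
RRRRRRR
RRRRRRR
RRRWRRR
After op 3 paint(7,1,K):
RRRRRRR
RRRKKRR
RRRRRRR
RRRRRRR
RRRRRRR
RRRRRKR
RRRRRRR
RKRRRRR
RRRWRRR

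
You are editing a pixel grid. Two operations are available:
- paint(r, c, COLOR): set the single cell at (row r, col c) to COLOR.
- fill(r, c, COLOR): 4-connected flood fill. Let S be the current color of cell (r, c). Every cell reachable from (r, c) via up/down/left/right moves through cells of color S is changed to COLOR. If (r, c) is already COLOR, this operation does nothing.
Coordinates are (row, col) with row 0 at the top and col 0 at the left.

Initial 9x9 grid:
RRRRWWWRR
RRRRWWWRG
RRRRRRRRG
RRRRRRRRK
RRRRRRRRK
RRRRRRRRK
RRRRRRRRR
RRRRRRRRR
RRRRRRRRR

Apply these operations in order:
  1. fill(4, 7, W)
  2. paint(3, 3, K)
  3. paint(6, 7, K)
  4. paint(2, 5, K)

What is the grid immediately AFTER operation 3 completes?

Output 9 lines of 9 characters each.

After op 1 fill(4,7,W) [70 cells changed]:
WWWWWWWWW
WWWWWWWWG
WWWWWWWWG
WWWWWWWWK
WWWWWWWWK
WWWWWWWWK
WWWWWWWWW
WWWWWWWWW
WWWWWWWWW
After op 2 paint(3,3,K):
WWWWWWWWW
WWWWWWWWG
WWWWWWWWG
WWWKWWWWK
WWWWWWWWK
WWWWWWWWK
WWWWWWWWW
WWWWWWWWW
WWWWWWWWW
After op 3 paint(6,7,K):
WWWWWWWWW
WWWWWWWWG
WWWWWWWWG
WWWKWWWWK
WWWWWWWWK
WWWWWWWWK
WWWWWWWKW
WWWWWWWWW
WWWWWWWWW

Answer: WWWWWWWWW
WWWWWWWWG
WWWWWWWWG
WWWKWWWWK
WWWWWWWWK
WWWWWWWWK
WWWWWWWKW
WWWWWWWWW
WWWWWWWWW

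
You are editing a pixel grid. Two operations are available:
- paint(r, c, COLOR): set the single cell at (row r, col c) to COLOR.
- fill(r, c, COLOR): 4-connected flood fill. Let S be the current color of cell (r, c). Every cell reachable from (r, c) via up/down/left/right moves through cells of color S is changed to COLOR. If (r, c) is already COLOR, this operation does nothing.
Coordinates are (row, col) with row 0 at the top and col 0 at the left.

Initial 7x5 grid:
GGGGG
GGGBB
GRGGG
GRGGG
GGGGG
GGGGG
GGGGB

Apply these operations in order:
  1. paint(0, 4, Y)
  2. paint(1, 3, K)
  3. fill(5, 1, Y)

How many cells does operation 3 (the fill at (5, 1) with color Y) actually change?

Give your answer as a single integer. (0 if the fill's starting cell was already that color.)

Answer: 29

Derivation:
After op 1 paint(0,4,Y):
GGGGY
GGGBB
GRGGG
GRGGG
GGGGG
GGGGG
GGGGB
After op 2 paint(1,3,K):
GGGGY
GGGKB
GRGGG
GRGGG
GGGGG
GGGGG
GGGGB
After op 3 fill(5,1,Y) [29 cells changed]:
YYYYY
YYYKB
YRYYY
YRYYY
YYYYY
YYYYY
YYYYB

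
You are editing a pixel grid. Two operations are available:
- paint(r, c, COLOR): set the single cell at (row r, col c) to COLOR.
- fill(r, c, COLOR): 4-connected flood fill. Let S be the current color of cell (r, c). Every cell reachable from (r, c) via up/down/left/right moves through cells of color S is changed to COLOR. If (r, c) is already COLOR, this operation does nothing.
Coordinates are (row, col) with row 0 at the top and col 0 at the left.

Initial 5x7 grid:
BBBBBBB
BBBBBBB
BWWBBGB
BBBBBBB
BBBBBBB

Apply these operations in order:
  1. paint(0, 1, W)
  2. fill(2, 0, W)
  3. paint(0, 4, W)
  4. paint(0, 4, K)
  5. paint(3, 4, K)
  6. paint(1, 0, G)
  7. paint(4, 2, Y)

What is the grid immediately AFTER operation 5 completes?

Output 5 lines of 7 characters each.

Answer: WWWWKWW
WWWWWWW
WWWWWGW
WWWWKWW
WWWWWWW

Derivation:
After op 1 paint(0,1,W):
BWBBBBB
BBBBBBB
BWWBBGB
BBBBBBB
BBBBBBB
After op 2 fill(2,0,W) [31 cells changed]:
WWWWWWW
WWWWWWW
WWWWWGW
WWWWWWW
WWWWWWW
After op 3 paint(0,4,W):
WWWWWWW
WWWWWWW
WWWWWGW
WWWWWWW
WWWWWWW
After op 4 paint(0,4,K):
WWWWKWW
WWWWWWW
WWWWWGW
WWWWWWW
WWWWWWW
After op 5 paint(3,4,K):
WWWWKWW
WWWWWWW
WWWWWGW
WWWWKWW
WWWWWWW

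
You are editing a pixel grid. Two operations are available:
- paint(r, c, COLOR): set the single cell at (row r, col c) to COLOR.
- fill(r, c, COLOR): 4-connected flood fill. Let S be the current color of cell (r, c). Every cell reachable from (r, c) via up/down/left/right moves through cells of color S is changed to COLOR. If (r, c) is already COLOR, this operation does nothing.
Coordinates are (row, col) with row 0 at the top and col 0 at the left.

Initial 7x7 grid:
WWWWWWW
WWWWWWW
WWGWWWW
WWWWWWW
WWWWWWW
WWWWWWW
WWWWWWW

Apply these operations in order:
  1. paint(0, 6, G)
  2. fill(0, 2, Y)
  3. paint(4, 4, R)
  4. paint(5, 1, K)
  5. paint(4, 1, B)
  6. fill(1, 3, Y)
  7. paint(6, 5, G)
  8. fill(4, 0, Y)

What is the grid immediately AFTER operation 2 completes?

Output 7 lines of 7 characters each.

After op 1 paint(0,6,G):
WWWWWWG
WWWWWWW
WWGWWWW
WWWWWWW
WWWWWWW
WWWWWWW
WWWWWWW
After op 2 fill(0,2,Y) [47 cells changed]:
YYYYYYG
YYYYYYY
YYGYYYY
YYYYYYY
YYYYYYY
YYYYYYY
YYYYYYY

Answer: YYYYYYG
YYYYYYY
YYGYYYY
YYYYYYY
YYYYYYY
YYYYYYY
YYYYYYY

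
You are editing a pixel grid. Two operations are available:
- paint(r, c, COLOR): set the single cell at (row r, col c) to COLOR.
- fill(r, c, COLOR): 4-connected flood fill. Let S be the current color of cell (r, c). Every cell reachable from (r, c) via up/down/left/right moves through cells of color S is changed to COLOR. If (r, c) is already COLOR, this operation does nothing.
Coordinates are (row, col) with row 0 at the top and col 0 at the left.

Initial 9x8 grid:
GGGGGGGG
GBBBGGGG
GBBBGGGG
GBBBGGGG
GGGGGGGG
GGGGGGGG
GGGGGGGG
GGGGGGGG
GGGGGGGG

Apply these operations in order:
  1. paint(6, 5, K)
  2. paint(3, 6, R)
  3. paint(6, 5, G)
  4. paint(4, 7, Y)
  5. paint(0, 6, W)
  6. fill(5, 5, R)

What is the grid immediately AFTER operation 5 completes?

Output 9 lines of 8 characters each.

Answer: GGGGGGWG
GBBBGGGG
GBBBGGGG
GBBBGGRG
GGGGGGGY
GGGGGGGG
GGGGGGGG
GGGGGGGG
GGGGGGGG

Derivation:
After op 1 paint(6,5,K):
GGGGGGGG
GBBBGGGG
GBBBGGGG
GBBBGGGG
GGGGGGGG
GGGGGGGG
GGGGGKGG
GGGGGGGG
GGGGGGGG
After op 2 paint(3,6,R):
GGGGGGGG
GBBBGGGG
GBBBGGGG
GBBBGGRG
GGGGGGGG
GGGGGGGG
GGGGGKGG
GGGGGGGG
GGGGGGGG
After op 3 paint(6,5,G):
GGGGGGGG
GBBBGGGG
GBBBGGGG
GBBBGGRG
GGGGGGGG
GGGGGGGG
GGGGGGGG
GGGGGGGG
GGGGGGGG
After op 4 paint(4,7,Y):
GGGGGGGG
GBBBGGGG
GBBBGGGG
GBBBGGRG
GGGGGGGY
GGGGGGGG
GGGGGGGG
GGGGGGGG
GGGGGGGG
After op 5 paint(0,6,W):
GGGGGGWG
GBBBGGGG
GBBBGGGG
GBBBGGRG
GGGGGGGY
GGGGGGGG
GGGGGGGG
GGGGGGGG
GGGGGGGG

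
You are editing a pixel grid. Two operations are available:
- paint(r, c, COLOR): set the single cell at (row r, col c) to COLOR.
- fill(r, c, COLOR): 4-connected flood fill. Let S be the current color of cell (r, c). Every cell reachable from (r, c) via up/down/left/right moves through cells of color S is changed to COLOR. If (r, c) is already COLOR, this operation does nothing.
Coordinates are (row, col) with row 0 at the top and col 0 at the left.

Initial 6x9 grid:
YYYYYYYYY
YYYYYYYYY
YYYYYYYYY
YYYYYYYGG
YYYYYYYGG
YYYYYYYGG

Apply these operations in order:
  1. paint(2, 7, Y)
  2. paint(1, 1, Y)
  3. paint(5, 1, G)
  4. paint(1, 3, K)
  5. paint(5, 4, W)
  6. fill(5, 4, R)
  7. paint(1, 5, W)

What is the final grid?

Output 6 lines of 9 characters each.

After op 1 paint(2,7,Y):
YYYYYYYYY
YYYYYYYYY
YYYYYYYYY
YYYYYYYGG
YYYYYYYGG
YYYYYYYGG
After op 2 paint(1,1,Y):
YYYYYYYYY
YYYYYYYYY
YYYYYYYYY
YYYYYYYGG
YYYYYYYGG
YYYYYYYGG
After op 3 paint(5,1,G):
YYYYYYYYY
YYYYYYYYY
YYYYYYYYY
YYYYYYYGG
YYYYYYYGG
YGYYYYYGG
After op 4 paint(1,3,K):
YYYYYYYYY
YYYKYYYYY
YYYYYYYYY
YYYYYYYGG
YYYYYYYGG
YGYYYYYGG
After op 5 paint(5,4,W):
YYYYYYYYY
YYYKYYYYY
YYYYYYYYY
YYYYYYYGG
YYYYYYYGG
YGYYWYYGG
After op 6 fill(5,4,R) [1 cells changed]:
YYYYYYYYY
YYYKYYYYY
YYYYYYYYY
YYYYYYYGG
YYYYYYYGG
YGYYRYYGG
After op 7 paint(1,5,W):
YYYYYYYYY
YYYKYWYYY
YYYYYYYYY
YYYYYYYGG
YYYYYYYGG
YGYYRYYGG

Answer: YYYYYYYYY
YYYKYWYYY
YYYYYYYYY
YYYYYYYGG
YYYYYYYGG
YGYYRYYGG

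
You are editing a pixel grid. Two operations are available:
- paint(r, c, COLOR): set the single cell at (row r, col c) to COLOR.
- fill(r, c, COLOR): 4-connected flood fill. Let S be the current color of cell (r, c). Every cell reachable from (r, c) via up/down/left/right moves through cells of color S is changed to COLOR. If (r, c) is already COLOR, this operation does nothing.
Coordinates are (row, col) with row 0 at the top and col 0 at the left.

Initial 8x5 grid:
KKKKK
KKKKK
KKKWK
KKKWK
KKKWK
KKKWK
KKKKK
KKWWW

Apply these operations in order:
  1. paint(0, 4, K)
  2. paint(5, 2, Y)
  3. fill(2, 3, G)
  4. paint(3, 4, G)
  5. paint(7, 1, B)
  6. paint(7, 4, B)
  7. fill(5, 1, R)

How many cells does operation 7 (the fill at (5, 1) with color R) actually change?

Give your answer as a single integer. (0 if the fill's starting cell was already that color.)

After op 1 paint(0,4,K):
KKKKK
KKKKK
KKKWK
KKKWK
KKKWK
KKKWK
KKKKK
KKWWW
After op 2 paint(5,2,Y):
KKKKK
KKKKK
KKKWK
KKKWK
KKKWK
KKYWK
KKKKK
KKWWW
After op 3 fill(2,3,G) [4 cells changed]:
KKKKK
KKKKK
KKKGK
KKKGK
KKKGK
KKYGK
KKKKK
KKWWW
After op 4 paint(3,4,G):
KKKKK
KKKKK
KKKGK
KKKGG
KKKGK
KKYGK
KKKKK
KKWWW
After op 5 paint(7,1,B):
KKKKK
KKKKK
KKKGK
KKKGG
KKKGK
KKYGK
KKKKK
KBWWW
After op 6 paint(7,4,B):
KKKKK
KKKKK
KKKGK
KKKGG
KKKGK
KKYGK
KKKKK
KBWWB
After op 7 fill(5,1,R) [30 cells changed]:
RRRRR
RRRRR
RRRGR
RRRGG
RRRGR
RRYGR
RRRRR
RBWWB

Answer: 30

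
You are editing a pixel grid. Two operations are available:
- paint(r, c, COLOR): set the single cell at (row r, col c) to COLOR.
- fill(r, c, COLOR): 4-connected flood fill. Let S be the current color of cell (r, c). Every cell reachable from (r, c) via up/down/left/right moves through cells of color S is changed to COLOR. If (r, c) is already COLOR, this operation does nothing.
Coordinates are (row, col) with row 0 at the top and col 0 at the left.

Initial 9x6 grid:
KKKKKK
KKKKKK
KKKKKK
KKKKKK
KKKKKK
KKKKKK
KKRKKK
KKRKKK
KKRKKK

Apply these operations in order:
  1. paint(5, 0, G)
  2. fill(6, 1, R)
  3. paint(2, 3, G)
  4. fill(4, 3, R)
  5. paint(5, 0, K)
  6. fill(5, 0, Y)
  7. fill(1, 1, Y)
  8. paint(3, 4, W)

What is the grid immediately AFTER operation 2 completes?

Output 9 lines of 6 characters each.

Answer: RRRRRR
RRRRRR
RRRRRR
RRRRRR
RRRRRR
GRRRRR
RRRRRR
RRRRRR
RRRRRR

Derivation:
After op 1 paint(5,0,G):
KKKKKK
KKKKKK
KKKKKK
KKKKKK
KKKKKK
GKKKKK
KKRKKK
KKRKKK
KKRKKK
After op 2 fill(6,1,R) [50 cells changed]:
RRRRRR
RRRRRR
RRRRRR
RRRRRR
RRRRRR
GRRRRR
RRRRRR
RRRRRR
RRRRRR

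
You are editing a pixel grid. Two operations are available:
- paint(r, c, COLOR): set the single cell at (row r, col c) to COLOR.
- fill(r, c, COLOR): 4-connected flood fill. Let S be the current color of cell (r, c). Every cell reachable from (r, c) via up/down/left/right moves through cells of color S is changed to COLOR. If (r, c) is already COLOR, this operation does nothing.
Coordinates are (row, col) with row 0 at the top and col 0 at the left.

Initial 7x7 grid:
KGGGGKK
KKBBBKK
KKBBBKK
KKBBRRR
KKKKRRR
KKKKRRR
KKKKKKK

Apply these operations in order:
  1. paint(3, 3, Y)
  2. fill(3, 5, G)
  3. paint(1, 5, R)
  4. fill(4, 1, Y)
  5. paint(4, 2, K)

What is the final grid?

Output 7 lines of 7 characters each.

After op 1 paint(3,3,Y):
KGGGGKK
KKBBBKK
KKBBBKK
KKBYRRR
KKKKRRR
KKKKRRR
KKKKKKK
After op 2 fill(3,5,G) [9 cells changed]:
KGGGGKK
KKBBBKK
KKBBBKK
KKBYGGG
KKKKGGG
KKKKGGG
KKKKKKK
After op 3 paint(1,5,R):
KGGGGKK
KKBBBRK
KKBBBKK
KKBYGGG
KKKKGGG
KKKKGGG
KKKKKKK
After op 4 fill(4,1,Y) [22 cells changed]:
YGGGGKK
YYBBBRK
YYBBBKK
YYBYGGG
YYYYGGG
YYYYGGG
YYYYYYY
After op 5 paint(4,2,K):
YGGGGKK
YYBBBRK
YYBBBKK
YYBYGGG
YYKYGGG
YYYYGGG
YYYYYYY

Answer: YGGGGKK
YYBBBRK
YYBBBKK
YYBYGGG
YYKYGGG
YYYYGGG
YYYYYYY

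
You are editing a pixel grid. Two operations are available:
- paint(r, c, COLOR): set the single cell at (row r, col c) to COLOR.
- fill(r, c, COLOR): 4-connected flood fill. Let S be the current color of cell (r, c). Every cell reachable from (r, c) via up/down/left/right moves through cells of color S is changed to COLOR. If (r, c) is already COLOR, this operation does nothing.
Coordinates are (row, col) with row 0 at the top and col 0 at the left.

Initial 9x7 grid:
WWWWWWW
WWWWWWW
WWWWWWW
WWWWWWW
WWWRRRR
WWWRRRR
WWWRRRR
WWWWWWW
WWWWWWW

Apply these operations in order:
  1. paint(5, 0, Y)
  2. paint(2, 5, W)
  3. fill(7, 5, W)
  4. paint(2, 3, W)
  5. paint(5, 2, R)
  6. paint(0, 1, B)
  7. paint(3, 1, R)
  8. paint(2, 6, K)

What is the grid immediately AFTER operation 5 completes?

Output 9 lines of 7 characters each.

After op 1 paint(5,0,Y):
WWWWWWW
WWWWWWW
WWWWWWW
WWWWWWW
WWWRRRR
YWWRRRR
WWWRRRR
WWWWWWW
WWWWWWW
After op 2 paint(2,5,W):
WWWWWWW
WWWWWWW
WWWWWWW
WWWWWWW
WWWRRRR
YWWRRRR
WWWRRRR
WWWWWWW
WWWWWWW
After op 3 fill(7,5,W) [0 cells changed]:
WWWWWWW
WWWWWWW
WWWWWWW
WWWWWWW
WWWRRRR
YWWRRRR
WWWRRRR
WWWWWWW
WWWWWWW
After op 4 paint(2,3,W):
WWWWWWW
WWWWWWW
WWWWWWW
WWWWWWW
WWWRRRR
YWWRRRR
WWWRRRR
WWWWWWW
WWWWWWW
After op 5 paint(5,2,R):
WWWWWWW
WWWWWWW
WWWWWWW
WWWWWWW
WWWRRRR
YWRRRRR
WWWRRRR
WWWWWWW
WWWWWWW

Answer: WWWWWWW
WWWWWWW
WWWWWWW
WWWWWWW
WWWRRRR
YWRRRRR
WWWRRRR
WWWWWWW
WWWWWWW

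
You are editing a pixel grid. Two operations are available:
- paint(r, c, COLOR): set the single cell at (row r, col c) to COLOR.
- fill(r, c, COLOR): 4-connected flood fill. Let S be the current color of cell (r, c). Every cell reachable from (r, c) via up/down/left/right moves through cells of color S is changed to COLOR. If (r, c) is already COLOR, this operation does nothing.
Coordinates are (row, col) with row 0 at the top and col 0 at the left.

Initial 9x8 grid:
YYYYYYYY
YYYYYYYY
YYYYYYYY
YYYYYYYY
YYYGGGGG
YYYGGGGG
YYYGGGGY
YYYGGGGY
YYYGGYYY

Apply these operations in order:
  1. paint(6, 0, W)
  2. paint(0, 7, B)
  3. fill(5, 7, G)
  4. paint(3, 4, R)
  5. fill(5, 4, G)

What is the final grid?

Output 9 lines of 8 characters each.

Answer: YYYYYYYB
YYYYYYYY
YYYYYYYY
YYYYRYYY
YYYGGGGG
YYYGGGGG
WYYGGGGY
YYYGGGGY
YYYGGYYY

Derivation:
After op 1 paint(6,0,W):
YYYYYYYY
YYYYYYYY
YYYYYYYY
YYYYYYYY
YYYGGGGG
YYYGGGGG
WYYGGGGY
YYYGGGGY
YYYGGYYY
After op 2 paint(0,7,B):
YYYYYYYB
YYYYYYYY
YYYYYYYY
YYYYYYYY
YYYGGGGG
YYYGGGGG
WYYGGGGY
YYYGGGGY
YYYGGYYY
After op 3 fill(5,7,G) [0 cells changed]:
YYYYYYYB
YYYYYYYY
YYYYYYYY
YYYYYYYY
YYYGGGGG
YYYGGGGG
WYYGGGGY
YYYGGGGY
YYYGGYYY
After op 4 paint(3,4,R):
YYYYYYYB
YYYYYYYY
YYYYYYYY
YYYYRYYY
YYYGGGGG
YYYGGGGG
WYYGGGGY
YYYGGGGY
YYYGGYYY
After op 5 fill(5,4,G) [0 cells changed]:
YYYYYYYB
YYYYYYYY
YYYYYYYY
YYYYRYYY
YYYGGGGG
YYYGGGGG
WYYGGGGY
YYYGGGGY
YYYGGYYY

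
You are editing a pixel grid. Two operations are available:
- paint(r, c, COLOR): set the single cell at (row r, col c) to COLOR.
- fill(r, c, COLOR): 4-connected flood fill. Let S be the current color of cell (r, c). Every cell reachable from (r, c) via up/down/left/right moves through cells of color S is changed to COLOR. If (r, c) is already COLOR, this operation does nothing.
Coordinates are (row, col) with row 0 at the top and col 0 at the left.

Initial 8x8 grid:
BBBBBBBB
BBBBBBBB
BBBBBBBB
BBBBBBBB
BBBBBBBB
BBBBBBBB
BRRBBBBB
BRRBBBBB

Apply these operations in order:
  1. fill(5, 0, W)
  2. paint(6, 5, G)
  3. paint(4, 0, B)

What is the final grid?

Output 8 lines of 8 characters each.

After op 1 fill(5,0,W) [60 cells changed]:
WWWWWWWW
WWWWWWWW
WWWWWWWW
WWWWWWWW
WWWWWWWW
WWWWWWWW
WRRWWWWW
WRRWWWWW
After op 2 paint(6,5,G):
WWWWWWWW
WWWWWWWW
WWWWWWWW
WWWWWWWW
WWWWWWWW
WWWWWWWW
WRRWWGWW
WRRWWWWW
After op 3 paint(4,0,B):
WWWWWWWW
WWWWWWWW
WWWWWWWW
WWWWWWWW
BWWWWWWW
WWWWWWWW
WRRWWGWW
WRRWWWWW

Answer: WWWWWWWW
WWWWWWWW
WWWWWWWW
WWWWWWWW
BWWWWWWW
WWWWWWWW
WRRWWGWW
WRRWWWWW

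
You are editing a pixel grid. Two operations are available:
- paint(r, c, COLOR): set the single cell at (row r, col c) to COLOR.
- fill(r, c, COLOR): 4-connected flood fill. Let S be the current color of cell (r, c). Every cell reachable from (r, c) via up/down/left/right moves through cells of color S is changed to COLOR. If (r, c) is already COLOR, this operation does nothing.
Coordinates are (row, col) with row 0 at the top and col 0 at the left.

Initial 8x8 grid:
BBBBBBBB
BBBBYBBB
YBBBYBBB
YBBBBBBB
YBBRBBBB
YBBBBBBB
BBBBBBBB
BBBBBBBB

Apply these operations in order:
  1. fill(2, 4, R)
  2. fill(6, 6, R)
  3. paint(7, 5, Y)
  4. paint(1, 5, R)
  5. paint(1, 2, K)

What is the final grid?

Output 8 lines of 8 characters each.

Answer: RRRRRRRR
RRKRRRRR
YRRRRRRR
YRRRRRRR
YRRRRRRR
YRRRRRRR
RRRRRRRR
RRRRRYRR

Derivation:
After op 1 fill(2,4,R) [2 cells changed]:
BBBBBBBB
BBBBRBBB
YBBBRBBB
YBBBBBBB
YBBRBBBB
YBBBBBBB
BBBBBBBB
BBBBBBBB
After op 2 fill(6,6,R) [57 cells changed]:
RRRRRRRR
RRRRRRRR
YRRRRRRR
YRRRRRRR
YRRRRRRR
YRRRRRRR
RRRRRRRR
RRRRRRRR
After op 3 paint(7,5,Y):
RRRRRRRR
RRRRRRRR
YRRRRRRR
YRRRRRRR
YRRRRRRR
YRRRRRRR
RRRRRRRR
RRRRRYRR
After op 4 paint(1,5,R):
RRRRRRRR
RRRRRRRR
YRRRRRRR
YRRRRRRR
YRRRRRRR
YRRRRRRR
RRRRRRRR
RRRRRYRR
After op 5 paint(1,2,K):
RRRRRRRR
RRKRRRRR
YRRRRRRR
YRRRRRRR
YRRRRRRR
YRRRRRRR
RRRRRRRR
RRRRRYRR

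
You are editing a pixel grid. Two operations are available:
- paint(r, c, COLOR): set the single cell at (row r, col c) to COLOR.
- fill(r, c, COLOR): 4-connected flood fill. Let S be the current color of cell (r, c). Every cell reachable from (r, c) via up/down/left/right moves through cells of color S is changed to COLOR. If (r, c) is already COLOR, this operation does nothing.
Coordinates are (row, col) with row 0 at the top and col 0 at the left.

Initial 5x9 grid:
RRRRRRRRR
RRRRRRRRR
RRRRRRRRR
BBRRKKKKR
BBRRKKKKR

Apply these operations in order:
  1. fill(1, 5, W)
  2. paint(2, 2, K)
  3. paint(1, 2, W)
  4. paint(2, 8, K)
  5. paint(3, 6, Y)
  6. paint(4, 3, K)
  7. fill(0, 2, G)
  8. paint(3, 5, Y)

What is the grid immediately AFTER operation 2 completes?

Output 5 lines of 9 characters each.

Answer: WWWWWWWWW
WWWWWWWWW
WWKWWWWWW
BBWWKKKKW
BBWWKKKKW

Derivation:
After op 1 fill(1,5,W) [33 cells changed]:
WWWWWWWWW
WWWWWWWWW
WWWWWWWWW
BBWWKKKKW
BBWWKKKKW
After op 2 paint(2,2,K):
WWWWWWWWW
WWWWWWWWW
WWKWWWWWW
BBWWKKKKW
BBWWKKKKW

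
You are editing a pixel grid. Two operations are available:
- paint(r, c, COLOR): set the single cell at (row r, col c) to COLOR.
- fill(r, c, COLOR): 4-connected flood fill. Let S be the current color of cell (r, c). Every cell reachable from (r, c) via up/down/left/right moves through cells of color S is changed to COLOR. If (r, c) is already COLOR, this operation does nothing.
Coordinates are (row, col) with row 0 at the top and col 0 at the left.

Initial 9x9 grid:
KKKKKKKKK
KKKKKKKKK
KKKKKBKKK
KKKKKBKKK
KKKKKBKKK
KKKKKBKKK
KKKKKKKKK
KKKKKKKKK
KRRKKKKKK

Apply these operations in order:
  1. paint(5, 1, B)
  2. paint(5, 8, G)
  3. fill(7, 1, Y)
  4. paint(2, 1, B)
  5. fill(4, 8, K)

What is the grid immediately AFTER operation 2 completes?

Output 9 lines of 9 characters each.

After op 1 paint(5,1,B):
KKKKKKKKK
KKKKKKKKK
KKKKKBKKK
KKKKKBKKK
KKKKKBKKK
KBKKKBKKK
KKKKKKKKK
KKKKKKKKK
KRRKKKKKK
After op 2 paint(5,8,G):
KKKKKKKKK
KKKKKKKKK
KKKKKBKKK
KKKKKBKKK
KKKKKBKKK
KBKKKBKKG
KKKKKKKKK
KKKKKKKKK
KRRKKKKKK

Answer: KKKKKKKKK
KKKKKKKKK
KKKKKBKKK
KKKKKBKKK
KKKKKBKKK
KBKKKBKKG
KKKKKKKKK
KKKKKKKKK
KRRKKKKKK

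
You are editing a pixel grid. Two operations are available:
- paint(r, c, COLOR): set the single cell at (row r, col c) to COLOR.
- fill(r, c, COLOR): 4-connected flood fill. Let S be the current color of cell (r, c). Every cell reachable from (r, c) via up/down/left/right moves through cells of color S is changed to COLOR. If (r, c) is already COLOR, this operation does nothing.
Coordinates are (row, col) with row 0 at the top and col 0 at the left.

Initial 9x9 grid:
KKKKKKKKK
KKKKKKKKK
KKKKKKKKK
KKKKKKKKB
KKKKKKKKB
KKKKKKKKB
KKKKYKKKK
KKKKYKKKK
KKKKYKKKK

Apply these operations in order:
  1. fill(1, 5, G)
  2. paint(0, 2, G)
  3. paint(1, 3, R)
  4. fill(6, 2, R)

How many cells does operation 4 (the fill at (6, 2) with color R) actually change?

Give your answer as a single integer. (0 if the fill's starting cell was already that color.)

Answer: 74

Derivation:
After op 1 fill(1,5,G) [75 cells changed]:
GGGGGGGGG
GGGGGGGGG
GGGGGGGGG
GGGGGGGGB
GGGGGGGGB
GGGGGGGGB
GGGGYGGGG
GGGGYGGGG
GGGGYGGGG
After op 2 paint(0,2,G):
GGGGGGGGG
GGGGGGGGG
GGGGGGGGG
GGGGGGGGB
GGGGGGGGB
GGGGGGGGB
GGGGYGGGG
GGGGYGGGG
GGGGYGGGG
After op 3 paint(1,3,R):
GGGGGGGGG
GGGRGGGGG
GGGGGGGGG
GGGGGGGGB
GGGGGGGGB
GGGGGGGGB
GGGGYGGGG
GGGGYGGGG
GGGGYGGGG
After op 4 fill(6,2,R) [74 cells changed]:
RRRRRRRRR
RRRRRRRRR
RRRRRRRRR
RRRRRRRRB
RRRRRRRRB
RRRRRRRRB
RRRRYRRRR
RRRRYRRRR
RRRRYRRRR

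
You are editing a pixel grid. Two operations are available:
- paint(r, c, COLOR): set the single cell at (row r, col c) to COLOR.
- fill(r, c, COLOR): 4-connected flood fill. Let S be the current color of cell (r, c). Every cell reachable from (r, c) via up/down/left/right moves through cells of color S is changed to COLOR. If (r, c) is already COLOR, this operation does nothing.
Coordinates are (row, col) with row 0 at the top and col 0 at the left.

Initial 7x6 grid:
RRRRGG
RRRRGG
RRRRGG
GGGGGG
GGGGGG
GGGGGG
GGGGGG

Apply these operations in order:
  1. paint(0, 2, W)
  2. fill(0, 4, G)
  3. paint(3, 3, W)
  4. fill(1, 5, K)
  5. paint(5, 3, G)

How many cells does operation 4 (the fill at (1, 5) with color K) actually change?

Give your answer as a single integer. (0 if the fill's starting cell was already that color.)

Answer: 29

Derivation:
After op 1 paint(0,2,W):
RRWRGG
RRRRGG
RRRRGG
GGGGGG
GGGGGG
GGGGGG
GGGGGG
After op 2 fill(0,4,G) [0 cells changed]:
RRWRGG
RRRRGG
RRRRGG
GGGGGG
GGGGGG
GGGGGG
GGGGGG
After op 3 paint(3,3,W):
RRWRGG
RRRRGG
RRRRGG
GGGWGG
GGGGGG
GGGGGG
GGGGGG
After op 4 fill(1,5,K) [29 cells changed]:
RRWRKK
RRRRKK
RRRRKK
KKKWKK
KKKKKK
KKKKKK
KKKKKK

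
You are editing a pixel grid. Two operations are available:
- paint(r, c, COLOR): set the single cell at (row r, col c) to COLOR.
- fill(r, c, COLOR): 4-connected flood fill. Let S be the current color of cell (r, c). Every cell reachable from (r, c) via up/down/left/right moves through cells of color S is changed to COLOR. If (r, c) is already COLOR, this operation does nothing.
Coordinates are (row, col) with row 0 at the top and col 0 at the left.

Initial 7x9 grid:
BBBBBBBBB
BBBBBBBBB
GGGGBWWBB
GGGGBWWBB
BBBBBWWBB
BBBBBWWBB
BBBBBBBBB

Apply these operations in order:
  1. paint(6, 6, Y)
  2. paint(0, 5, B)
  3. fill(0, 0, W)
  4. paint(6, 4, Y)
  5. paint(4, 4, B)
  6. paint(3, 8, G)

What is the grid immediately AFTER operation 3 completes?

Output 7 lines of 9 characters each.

After op 1 paint(6,6,Y):
BBBBBBBBB
BBBBBBBBB
GGGGBWWBB
GGGGBWWBB
BBBBBWWBB
BBBBBWWBB
BBBBBBYBB
After op 2 paint(0,5,B):
BBBBBBBBB
BBBBBBBBB
GGGGBWWBB
GGGGBWWBB
BBBBBWWBB
BBBBBWWBB
BBBBBBYBB
After op 3 fill(0,0,W) [46 cells changed]:
WWWWWWWWW
WWWWWWWWW
GGGGWWWWW
GGGGWWWWW
WWWWWWWWW
WWWWWWWWW
WWWWWWYWW

Answer: WWWWWWWWW
WWWWWWWWW
GGGGWWWWW
GGGGWWWWW
WWWWWWWWW
WWWWWWWWW
WWWWWWYWW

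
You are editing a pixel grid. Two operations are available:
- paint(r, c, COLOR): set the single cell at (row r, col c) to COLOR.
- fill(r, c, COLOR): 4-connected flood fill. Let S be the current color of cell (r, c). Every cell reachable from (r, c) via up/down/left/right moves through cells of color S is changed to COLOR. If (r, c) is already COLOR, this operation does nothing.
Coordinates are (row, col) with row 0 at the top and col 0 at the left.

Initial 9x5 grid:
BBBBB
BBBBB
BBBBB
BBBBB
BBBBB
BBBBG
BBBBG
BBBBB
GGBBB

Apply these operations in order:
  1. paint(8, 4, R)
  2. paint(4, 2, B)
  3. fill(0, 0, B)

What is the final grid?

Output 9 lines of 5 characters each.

Answer: BBBBB
BBBBB
BBBBB
BBBBB
BBBBB
BBBBG
BBBBG
BBBBB
GGBBR

Derivation:
After op 1 paint(8,4,R):
BBBBB
BBBBB
BBBBB
BBBBB
BBBBB
BBBBG
BBBBG
BBBBB
GGBBR
After op 2 paint(4,2,B):
BBBBB
BBBBB
BBBBB
BBBBB
BBBBB
BBBBG
BBBBG
BBBBB
GGBBR
After op 3 fill(0,0,B) [0 cells changed]:
BBBBB
BBBBB
BBBBB
BBBBB
BBBBB
BBBBG
BBBBG
BBBBB
GGBBR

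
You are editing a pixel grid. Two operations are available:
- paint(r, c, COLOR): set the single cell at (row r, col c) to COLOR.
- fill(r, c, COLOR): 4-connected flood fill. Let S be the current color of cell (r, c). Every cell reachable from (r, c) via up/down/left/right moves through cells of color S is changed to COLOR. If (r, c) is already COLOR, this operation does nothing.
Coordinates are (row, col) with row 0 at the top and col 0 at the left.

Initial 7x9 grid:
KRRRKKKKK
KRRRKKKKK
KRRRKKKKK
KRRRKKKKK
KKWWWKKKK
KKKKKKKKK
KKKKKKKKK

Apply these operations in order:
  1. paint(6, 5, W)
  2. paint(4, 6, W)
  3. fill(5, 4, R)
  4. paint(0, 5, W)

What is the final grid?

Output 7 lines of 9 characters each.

After op 1 paint(6,5,W):
KRRRKKKKK
KRRRKKKKK
KRRRKKKKK
KRRRKKKKK
KKWWWKKKK
KKKKKKKKK
KKKKKWKKK
After op 2 paint(4,6,W):
KRRRKKKKK
KRRRKKKKK
KRRRKKKKK
KRRRKKKKK
KKWWWKWKK
KKKKKKKKK
KKKKKWKKK
After op 3 fill(5,4,R) [46 cells changed]:
RRRRRRRRR
RRRRRRRRR
RRRRRRRRR
RRRRRRRRR
RRWWWRWRR
RRRRRRRRR
RRRRRWRRR
After op 4 paint(0,5,W):
RRRRRWRRR
RRRRRRRRR
RRRRRRRRR
RRRRRRRRR
RRWWWRWRR
RRRRRRRRR
RRRRRWRRR

Answer: RRRRRWRRR
RRRRRRRRR
RRRRRRRRR
RRRRRRRRR
RRWWWRWRR
RRRRRRRRR
RRRRRWRRR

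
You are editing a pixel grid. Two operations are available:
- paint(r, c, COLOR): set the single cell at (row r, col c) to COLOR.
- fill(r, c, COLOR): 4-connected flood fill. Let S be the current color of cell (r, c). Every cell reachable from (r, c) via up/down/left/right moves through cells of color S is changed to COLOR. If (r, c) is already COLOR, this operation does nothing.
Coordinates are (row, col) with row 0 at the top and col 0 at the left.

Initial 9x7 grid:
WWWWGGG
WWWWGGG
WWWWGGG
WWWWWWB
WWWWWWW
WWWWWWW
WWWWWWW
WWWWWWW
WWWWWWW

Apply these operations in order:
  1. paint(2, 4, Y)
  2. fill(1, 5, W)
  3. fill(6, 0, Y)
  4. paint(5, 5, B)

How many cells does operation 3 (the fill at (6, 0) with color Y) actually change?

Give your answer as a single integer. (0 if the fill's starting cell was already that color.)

After op 1 paint(2,4,Y):
WWWWGGG
WWWWGGG
WWWWYGG
WWWWWWB
WWWWWWW
WWWWWWW
WWWWWWW
WWWWWWW
WWWWWWW
After op 2 fill(1,5,W) [8 cells changed]:
WWWWWWW
WWWWWWW
WWWWYWW
WWWWWWB
WWWWWWW
WWWWWWW
WWWWWWW
WWWWWWW
WWWWWWW
After op 3 fill(6,0,Y) [61 cells changed]:
YYYYYYY
YYYYYYY
YYYYYYY
YYYYYYB
YYYYYYY
YYYYYYY
YYYYYYY
YYYYYYY
YYYYYYY

Answer: 61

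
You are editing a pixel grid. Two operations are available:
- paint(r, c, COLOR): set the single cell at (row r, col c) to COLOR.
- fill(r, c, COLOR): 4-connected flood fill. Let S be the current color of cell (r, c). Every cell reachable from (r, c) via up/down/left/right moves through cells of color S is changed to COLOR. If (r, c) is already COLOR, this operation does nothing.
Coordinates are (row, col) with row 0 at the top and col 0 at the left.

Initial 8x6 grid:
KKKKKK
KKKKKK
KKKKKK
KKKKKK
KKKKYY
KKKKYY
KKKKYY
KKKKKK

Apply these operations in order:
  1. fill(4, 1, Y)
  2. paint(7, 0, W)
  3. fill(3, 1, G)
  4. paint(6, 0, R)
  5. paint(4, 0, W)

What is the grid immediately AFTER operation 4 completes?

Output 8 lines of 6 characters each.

After op 1 fill(4,1,Y) [42 cells changed]:
YYYYYY
YYYYYY
YYYYYY
YYYYYY
YYYYYY
YYYYYY
YYYYYY
YYYYYY
After op 2 paint(7,0,W):
YYYYYY
YYYYYY
YYYYYY
YYYYYY
YYYYYY
YYYYYY
YYYYYY
WYYYYY
After op 3 fill(3,1,G) [47 cells changed]:
GGGGGG
GGGGGG
GGGGGG
GGGGGG
GGGGGG
GGGGGG
GGGGGG
WGGGGG
After op 4 paint(6,0,R):
GGGGGG
GGGGGG
GGGGGG
GGGGGG
GGGGGG
GGGGGG
RGGGGG
WGGGGG

Answer: GGGGGG
GGGGGG
GGGGGG
GGGGGG
GGGGGG
GGGGGG
RGGGGG
WGGGGG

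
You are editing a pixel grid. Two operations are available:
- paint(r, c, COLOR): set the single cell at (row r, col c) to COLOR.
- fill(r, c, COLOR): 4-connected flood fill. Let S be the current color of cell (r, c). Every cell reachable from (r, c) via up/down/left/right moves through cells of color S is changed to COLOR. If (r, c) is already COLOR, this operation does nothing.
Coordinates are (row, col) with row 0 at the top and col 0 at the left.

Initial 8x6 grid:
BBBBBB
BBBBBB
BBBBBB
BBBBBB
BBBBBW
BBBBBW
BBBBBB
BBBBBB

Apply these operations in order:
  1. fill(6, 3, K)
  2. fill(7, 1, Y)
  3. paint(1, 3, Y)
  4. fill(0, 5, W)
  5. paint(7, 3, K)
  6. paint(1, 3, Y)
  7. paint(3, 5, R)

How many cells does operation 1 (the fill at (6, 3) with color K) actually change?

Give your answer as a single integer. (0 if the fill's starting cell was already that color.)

After op 1 fill(6,3,K) [46 cells changed]:
KKKKKK
KKKKKK
KKKKKK
KKKKKK
KKKKKW
KKKKKW
KKKKKK
KKKKKK

Answer: 46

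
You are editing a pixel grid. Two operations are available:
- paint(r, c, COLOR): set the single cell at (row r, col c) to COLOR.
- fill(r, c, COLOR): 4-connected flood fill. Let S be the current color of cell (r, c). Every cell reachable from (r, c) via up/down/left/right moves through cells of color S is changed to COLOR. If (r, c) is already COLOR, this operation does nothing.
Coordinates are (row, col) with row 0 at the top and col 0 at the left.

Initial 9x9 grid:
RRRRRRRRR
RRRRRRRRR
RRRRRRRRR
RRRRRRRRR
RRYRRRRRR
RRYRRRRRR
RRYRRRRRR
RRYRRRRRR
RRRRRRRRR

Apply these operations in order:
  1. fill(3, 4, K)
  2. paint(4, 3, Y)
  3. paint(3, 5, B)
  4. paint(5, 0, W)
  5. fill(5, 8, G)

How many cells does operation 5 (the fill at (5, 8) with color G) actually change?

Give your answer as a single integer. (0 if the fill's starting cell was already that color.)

Answer: 74

Derivation:
After op 1 fill(3,4,K) [77 cells changed]:
KKKKKKKKK
KKKKKKKKK
KKKKKKKKK
KKKKKKKKK
KKYKKKKKK
KKYKKKKKK
KKYKKKKKK
KKYKKKKKK
KKKKKKKKK
After op 2 paint(4,3,Y):
KKKKKKKKK
KKKKKKKKK
KKKKKKKKK
KKKKKKKKK
KKYYKKKKK
KKYKKKKKK
KKYKKKKKK
KKYKKKKKK
KKKKKKKKK
After op 3 paint(3,5,B):
KKKKKKKKK
KKKKKKKKK
KKKKKKKKK
KKKKKBKKK
KKYYKKKKK
KKYKKKKKK
KKYKKKKKK
KKYKKKKKK
KKKKKKKKK
After op 4 paint(5,0,W):
KKKKKKKKK
KKKKKKKKK
KKKKKKKKK
KKKKKBKKK
KKYYKKKKK
WKYKKKKKK
KKYKKKKKK
KKYKKKKKK
KKKKKKKKK
After op 5 fill(5,8,G) [74 cells changed]:
GGGGGGGGG
GGGGGGGGG
GGGGGGGGG
GGGGGBGGG
GGYYGGGGG
WGYGGGGGG
GGYGGGGGG
GGYGGGGGG
GGGGGGGGG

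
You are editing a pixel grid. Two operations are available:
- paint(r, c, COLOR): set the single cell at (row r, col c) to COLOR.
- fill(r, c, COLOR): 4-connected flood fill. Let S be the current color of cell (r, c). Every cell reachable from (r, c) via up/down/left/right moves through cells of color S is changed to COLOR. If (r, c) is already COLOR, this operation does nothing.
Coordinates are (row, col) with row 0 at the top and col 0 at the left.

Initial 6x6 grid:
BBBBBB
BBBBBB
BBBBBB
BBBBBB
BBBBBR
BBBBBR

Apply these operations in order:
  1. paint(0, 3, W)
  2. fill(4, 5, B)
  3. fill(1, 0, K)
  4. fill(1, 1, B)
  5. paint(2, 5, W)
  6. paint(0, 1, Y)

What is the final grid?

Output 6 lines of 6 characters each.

After op 1 paint(0,3,W):
BBBWBB
BBBBBB
BBBBBB
BBBBBB
BBBBBR
BBBBBR
After op 2 fill(4,5,B) [2 cells changed]:
BBBWBB
BBBBBB
BBBBBB
BBBBBB
BBBBBB
BBBBBB
After op 3 fill(1,0,K) [35 cells changed]:
KKKWKK
KKKKKK
KKKKKK
KKKKKK
KKKKKK
KKKKKK
After op 4 fill(1,1,B) [35 cells changed]:
BBBWBB
BBBBBB
BBBBBB
BBBBBB
BBBBBB
BBBBBB
After op 5 paint(2,5,W):
BBBWBB
BBBBBB
BBBBBW
BBBBBB
BBBBBB
BBBBBB
After op 6 paint(0,1,Y):
BYBWBB
BBBBBB
BBBBBW
BBBBBB
BBBBBB
BBBBBB

Answer: BYBWBB
BBBBBB
BBBBBW
BBBBBB
BBBBBB
BBBBBB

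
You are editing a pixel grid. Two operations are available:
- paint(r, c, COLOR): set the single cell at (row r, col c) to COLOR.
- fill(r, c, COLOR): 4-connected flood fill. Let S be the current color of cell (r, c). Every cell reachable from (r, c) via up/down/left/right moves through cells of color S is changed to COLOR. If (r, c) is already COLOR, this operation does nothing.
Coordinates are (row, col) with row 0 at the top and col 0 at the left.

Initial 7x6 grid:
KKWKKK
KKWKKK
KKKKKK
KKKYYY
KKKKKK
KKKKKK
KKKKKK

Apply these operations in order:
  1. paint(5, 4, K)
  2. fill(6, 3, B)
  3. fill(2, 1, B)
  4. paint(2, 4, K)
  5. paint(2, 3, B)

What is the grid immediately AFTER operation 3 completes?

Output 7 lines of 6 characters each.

After op 1 paint(5,4,K):
KKWKKK
KKWKKK
KKKKKK
KKKYYY
KKKKKK
KKKKKK
KKKKKK
After op 2 fill(6,3,B) [37 cells changed]:
BBWBBB
BBWBBB
BBBBBB
BBBYYY
BBBBBB
BBBBBB
BBBBBB
After op 3 fill(2,1,B) [0 cells changed]:
BBWBBB
BBWBBB
BBBBBB
BBBYYY
BBBBBB
BBBBBB
BBBBBB

Answer: BBWBBB
BBWBBB
BBBBBB
BBBYYY
BBBBBB
BBBBBB
BBBBBB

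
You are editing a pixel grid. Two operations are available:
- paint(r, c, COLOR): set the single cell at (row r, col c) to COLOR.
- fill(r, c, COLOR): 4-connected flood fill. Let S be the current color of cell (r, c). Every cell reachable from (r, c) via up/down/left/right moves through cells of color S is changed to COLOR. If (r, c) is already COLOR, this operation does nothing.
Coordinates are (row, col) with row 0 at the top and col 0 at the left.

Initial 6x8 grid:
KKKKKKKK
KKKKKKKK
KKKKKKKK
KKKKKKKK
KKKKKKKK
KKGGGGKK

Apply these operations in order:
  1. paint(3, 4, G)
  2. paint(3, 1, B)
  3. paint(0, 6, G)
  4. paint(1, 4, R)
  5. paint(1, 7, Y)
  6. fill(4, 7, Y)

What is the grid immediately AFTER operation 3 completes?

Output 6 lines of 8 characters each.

After op 1 paint(3,4,G):
KKKKKKKK
KKKKKKKK
KKKKKKKK
KKKKGKKK
KKKKKKKK
KKGGGGKK
After op 2 paint(3,1,B):
KKKKKKKK
KKKKKKKK
KKKKKKKK
KBKKGKKK
KKKKKKKK
KKGGGGKK
After op 3 paint(0,6,G):
KKKKKKGK
KKKKKKKK
KKKKKKKK
KBKKGKKK
KKKKKKKK
KKGGGGKK

Answer: KKKKKKGK
KKKKKKKK
KKKKKKKK
KBKKGKKK
KKKKKKKK
KKGGGGKK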